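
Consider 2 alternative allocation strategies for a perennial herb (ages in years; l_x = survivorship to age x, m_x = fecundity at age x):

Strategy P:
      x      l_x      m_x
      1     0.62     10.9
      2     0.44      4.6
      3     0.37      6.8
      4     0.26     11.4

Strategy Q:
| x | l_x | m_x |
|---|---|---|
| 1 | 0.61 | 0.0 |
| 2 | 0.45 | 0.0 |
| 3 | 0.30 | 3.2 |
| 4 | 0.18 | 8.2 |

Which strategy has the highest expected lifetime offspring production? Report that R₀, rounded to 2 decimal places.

Strategy P: R₀ = 0.62×10.9 + 0.44×4.6 + 0.37×6.8 + 0.26×11.4 = 14.2620
Strategy Q: R₀ = 0.61×0.0 + 0.45×0.0 + 0.30×3.2 + 0.18×8.2 = 2.4360
Highest R₀: strategy P with 14.2620.

14.26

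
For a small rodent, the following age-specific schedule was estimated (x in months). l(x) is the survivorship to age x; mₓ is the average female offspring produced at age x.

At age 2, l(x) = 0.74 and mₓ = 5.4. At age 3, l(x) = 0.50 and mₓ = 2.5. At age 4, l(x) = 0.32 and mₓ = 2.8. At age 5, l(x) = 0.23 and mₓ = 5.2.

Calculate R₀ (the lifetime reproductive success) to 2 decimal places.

7.34

R₀ = Σ l(x) mₓ:
  age 2: 0.74 × 5.4 = 3.9960
  age 3: 0.50 × 2.5 = 1.2500
  age 4: 0.32 × 2.8 = 0.8960
  age 5: 0.23 × 5.2 = 1.1960
R₀ = 3.9960 + 1.2500 + 0.8960 + 1.1960 = 7.3380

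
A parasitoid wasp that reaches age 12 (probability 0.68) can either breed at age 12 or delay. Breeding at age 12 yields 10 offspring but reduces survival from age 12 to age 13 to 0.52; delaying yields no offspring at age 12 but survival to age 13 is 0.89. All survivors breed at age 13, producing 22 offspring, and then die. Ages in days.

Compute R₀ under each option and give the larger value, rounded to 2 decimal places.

breed at age 12: R₀ = 0.68 × (10 + 0.52 × 22) = 0.68 × 21.4400 = 14.5792
delay to age 13: R₀ = 0.68 × (0.89 × 22) = 0.68 × 19.5800 = 13.3144
Higher: breed at age 12 (14.5792).

14.58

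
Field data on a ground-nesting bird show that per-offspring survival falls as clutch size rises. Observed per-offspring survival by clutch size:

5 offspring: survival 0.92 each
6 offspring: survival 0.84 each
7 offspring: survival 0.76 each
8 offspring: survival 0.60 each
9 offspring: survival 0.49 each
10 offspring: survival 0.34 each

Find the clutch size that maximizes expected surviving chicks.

7

Expected surviving chicks = c × s(c):
  c=5: 5 × 0.92 = 4.600
  c=6: 6 × 0.84 = 5.040
  c=7: 7 × 0.76 = 5.320
  c=8: 8 × 0.60 = 4.800
  c=9: 9 × 0.49 = 4.410
  c=10: 10 × 0.34 = 3.400
Maximum at c = 7 (5.320 surviving chicks).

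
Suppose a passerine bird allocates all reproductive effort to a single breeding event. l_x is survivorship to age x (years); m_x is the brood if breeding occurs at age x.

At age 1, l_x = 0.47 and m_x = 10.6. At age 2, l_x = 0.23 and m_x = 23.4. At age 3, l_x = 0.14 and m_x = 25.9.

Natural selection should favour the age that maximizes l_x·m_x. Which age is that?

Expected offspring if breeding at age x = l_x × m_x:
  age 1: 0.47 × 10.6 = 4.982
  age 2: 0.23 × 23.4 = 5.382
  age 3: 0.14 × 25.9 = 3.626
Maximum at age 2 (5.382).

2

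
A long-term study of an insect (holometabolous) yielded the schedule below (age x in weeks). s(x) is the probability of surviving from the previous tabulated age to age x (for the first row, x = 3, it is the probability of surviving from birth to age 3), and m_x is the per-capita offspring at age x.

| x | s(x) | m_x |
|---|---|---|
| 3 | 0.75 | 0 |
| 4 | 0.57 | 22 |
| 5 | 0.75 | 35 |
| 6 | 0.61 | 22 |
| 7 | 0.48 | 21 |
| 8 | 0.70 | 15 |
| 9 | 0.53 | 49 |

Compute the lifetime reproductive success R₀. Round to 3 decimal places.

Survivorship from birth: l_x = s_3·s_4·…·s_x.
  l_3 = 0.75000
  l_4 = 0.42750
  l_5 = 0.32062
  l_6 = 0.19558
  l_7 = 0.09388
  l_8 = 0.06572
  l_9 = 0.03483
R₀ = Σ l_x m_x:
  age 3: 0.75000 × 0 = 0.0000
  age 4: 0.42750 × 22 = 9.4050
  age 5: 0.32062 × 35 = 11.2217
  age 6: 0.19558 × 22 = 4.3028
  age 7: 0.09388 × 21 = 1.9715
  age 8: 0.06572 × 15 = 0.9858
  age 9: 0.03483 × 49 = 1.7067
R₀ = 0.0000 + 9.4050 + 11.2217 + 4.3028 + 1.9715 + 0.9858 + 1.7067 = 29.5934

29.593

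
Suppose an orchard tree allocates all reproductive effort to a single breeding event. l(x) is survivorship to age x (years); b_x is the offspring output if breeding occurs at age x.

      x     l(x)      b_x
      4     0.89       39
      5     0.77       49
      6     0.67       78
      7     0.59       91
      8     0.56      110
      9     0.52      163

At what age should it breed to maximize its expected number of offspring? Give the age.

9

Expected offspring if breeding at age x = l(x) × b_x:
  age 4: 0.89 × 39 = 34.710
  age 5: 0.77 × 49 = 37.730
  age 6: 0.67 × 78 = 52.260
  age 7: 0.59 × 91 = 53.690
  age 8: 0.56 × 110 = 61.600
  age 9: 0.52 × 163 = 84.760
Maximum at age 9 (84.760).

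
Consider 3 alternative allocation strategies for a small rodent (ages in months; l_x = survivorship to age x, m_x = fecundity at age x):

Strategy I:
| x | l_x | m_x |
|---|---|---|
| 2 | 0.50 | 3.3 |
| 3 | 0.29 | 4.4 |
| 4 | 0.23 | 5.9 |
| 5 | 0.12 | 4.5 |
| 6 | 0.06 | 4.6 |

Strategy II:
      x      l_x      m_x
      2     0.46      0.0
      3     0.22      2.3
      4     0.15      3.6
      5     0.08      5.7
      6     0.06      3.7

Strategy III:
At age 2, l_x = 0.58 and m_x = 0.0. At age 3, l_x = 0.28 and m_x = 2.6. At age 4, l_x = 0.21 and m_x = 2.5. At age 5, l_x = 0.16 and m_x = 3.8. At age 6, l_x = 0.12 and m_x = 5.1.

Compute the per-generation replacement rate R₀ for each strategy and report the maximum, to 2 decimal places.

Strategy I: R₀ = 0.50×3.3 + 0.29×4.4 + 0.23×5.9 + 0.12×4.5 + 0.06×4.6 = 5.0990
Strategy II: R₀ = 0.46×0.0 + 0.22×2.3 + 0.15×3.6 + 0.08×5.7 + 0.06×3.7 = 1.7240
Strategy III: R₀ = 0.58×0.0 + 0.28×2.6 + 0.21×2.5 + 0.16×3.8 + 0.12×5.1 = 2.4730
Highest R₀: strategy I with 5.0990.

5.10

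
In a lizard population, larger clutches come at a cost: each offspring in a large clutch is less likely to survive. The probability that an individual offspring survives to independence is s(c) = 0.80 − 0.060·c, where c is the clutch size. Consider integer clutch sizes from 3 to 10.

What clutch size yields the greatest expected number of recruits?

Expected recruits = c × s(c):
  c=3: 3 × 0.620 = 1.860
  c=4: 4 × 0.560 = 2.240
  c=5: 5 × 0.500 = 2.500
  c=6: 6 × 0.440 = 2.640
  c=7: 7 × 0.380 = 2.660
  c=8: 8 × 0.320 = 2.560
  c=9: 9 × 0.260 = 2.340
  c=10: 10 × 0.200 = 2.000
Maximum at c = 7 (2.660 recruits).

7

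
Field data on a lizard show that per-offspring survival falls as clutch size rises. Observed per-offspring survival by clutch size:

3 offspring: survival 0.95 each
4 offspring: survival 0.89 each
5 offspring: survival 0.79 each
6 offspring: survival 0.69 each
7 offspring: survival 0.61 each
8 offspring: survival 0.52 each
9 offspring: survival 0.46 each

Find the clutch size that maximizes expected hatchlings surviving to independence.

Expected hatchlings surviving to independence = c × s(c):
  c=3: 3 × 0.95 = 2.850
  c=4: 4 × 0.89 = 3.560
  c=5: 5 × 0.79 = 3.950
  c=6: 6 × 0.69 = 4.140
  c=7: 7 × 0.61 = 4.270
  c=8: 8 × 0.52 = 4.160
  c=9: 9 × 0.46 = 4.140
Maximum at c = 7 (4.270 hatchlings surviving to independence).

7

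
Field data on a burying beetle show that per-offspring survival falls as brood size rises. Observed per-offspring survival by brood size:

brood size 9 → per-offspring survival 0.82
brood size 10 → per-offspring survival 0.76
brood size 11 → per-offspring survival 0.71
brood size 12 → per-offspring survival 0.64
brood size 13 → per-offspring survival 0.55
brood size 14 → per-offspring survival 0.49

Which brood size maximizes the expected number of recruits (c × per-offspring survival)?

Expected recruits = c × s(c):
  c=9: 9 × 0.82 = 7.380
  c=10: 10 × 0.76 = 7.600
  c=11: 11 × 0.71 = 7.810
  c=12: 12 × 0.64 = 7.680
  c=13: 13 × 0.55 = 7.150
  c=14: 14 × 0.49 = 6.860
Maximum at c = 11 (7.810 recruits).

11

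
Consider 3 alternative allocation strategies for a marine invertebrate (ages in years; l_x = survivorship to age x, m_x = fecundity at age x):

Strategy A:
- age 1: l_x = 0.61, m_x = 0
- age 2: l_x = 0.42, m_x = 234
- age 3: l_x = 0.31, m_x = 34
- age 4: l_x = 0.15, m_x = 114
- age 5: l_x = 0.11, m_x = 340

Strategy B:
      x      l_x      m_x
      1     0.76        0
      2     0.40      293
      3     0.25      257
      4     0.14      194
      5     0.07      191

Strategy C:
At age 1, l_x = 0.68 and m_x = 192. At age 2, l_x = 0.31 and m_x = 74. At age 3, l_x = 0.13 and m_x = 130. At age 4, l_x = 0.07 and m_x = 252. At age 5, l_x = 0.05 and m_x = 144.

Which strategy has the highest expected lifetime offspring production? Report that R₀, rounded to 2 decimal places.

221.98

Strategy A: R₀ = 0.61×0 + 0.42×234 + 0.31×34 + 0.15×114 + 0.11×340 = 163.3200
Strategy B: R₀ = 0.76×0 + 0.40×293 + 0.25×257 + 0.14×194 + 0.07×191 = 221.9800
Strategy C: R₀ = 0.68×192 + 0.31×74 + 0.13×130 + 0.07×252 + 0.05×144 = 195.2400
Highest R₀: strategy B with 221.9800.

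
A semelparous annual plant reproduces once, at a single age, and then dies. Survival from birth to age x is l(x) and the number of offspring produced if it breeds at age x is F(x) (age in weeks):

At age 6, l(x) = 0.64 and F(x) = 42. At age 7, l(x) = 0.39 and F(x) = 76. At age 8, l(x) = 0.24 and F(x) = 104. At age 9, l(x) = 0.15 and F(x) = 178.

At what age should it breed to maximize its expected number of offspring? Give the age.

7

Expected offspring if breeding at age x = l(x) × F(x):
  age 6: 0.64 × 42 = 26.880
  age 7: 0.39 × 76 = 29.640
  age 8: 0.24 × 104 = 24.960
  age 9: 0.15 × 178 = 26.700
Maximum at age 7 (29.640).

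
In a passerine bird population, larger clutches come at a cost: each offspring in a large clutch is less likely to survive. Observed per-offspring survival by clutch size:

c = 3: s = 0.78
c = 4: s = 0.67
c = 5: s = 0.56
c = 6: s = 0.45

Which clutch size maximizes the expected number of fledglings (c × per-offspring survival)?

5

Expected fledglings = c × s(c):
  c=3: 3 × 0.78 = 2.340
  c=4: 4 × 0.67 = 2.680
  c=5: 5 × 0.56 = 2.800
  c=6: 6 × 0.45 = 2.700
Maximum at c = 5 (2.800 fledglings).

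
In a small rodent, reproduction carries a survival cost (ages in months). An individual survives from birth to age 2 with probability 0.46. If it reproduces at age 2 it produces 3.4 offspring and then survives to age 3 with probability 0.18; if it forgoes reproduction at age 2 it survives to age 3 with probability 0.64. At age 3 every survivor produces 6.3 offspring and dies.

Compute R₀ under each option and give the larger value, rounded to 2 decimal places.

2.09

breed at age 2: R₀ = 0.46 × (3.4 + 0.18 × 6.3) = 0.46 × 4.5340 = 2.0856
delay to age 3: R₀ = 0.46 × (0.64 × 6.3) = 0.46 × 4.0320 = 1.8547
Higher: breed at age 2 (2.0856).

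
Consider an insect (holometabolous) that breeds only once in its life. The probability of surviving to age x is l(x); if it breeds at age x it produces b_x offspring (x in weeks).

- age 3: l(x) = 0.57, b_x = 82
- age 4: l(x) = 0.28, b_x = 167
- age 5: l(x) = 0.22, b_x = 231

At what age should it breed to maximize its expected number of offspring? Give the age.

Expected offspring if breeding at age x = l(x) × b_x:
  age 3: 0.57 × 82 = 46.740
  age 4: 0.28 × 167 = 46.760
  age 5: 0.22 × 231 = 50.820
Maximum at age 5 (50.820).

5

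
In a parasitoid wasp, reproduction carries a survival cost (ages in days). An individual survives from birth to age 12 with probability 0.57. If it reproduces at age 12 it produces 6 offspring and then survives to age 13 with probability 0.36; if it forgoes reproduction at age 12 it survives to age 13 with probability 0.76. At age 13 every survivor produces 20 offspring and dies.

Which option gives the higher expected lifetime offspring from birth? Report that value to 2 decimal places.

breed at age 12: R₀ = 0.57 × (6 + 0.36 × 20) = 0.57 × 13.2000 = 7.5240
delay to age 13: R₀ = 0.57 × (0.76 × 20) = 0.57 × 15.2000 = 8.6640
Higher: delay to age 13 (8.6640).

8.66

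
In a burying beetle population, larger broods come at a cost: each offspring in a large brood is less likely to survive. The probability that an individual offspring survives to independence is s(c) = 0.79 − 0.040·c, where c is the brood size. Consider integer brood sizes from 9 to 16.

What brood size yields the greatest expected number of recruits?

10

Expected recruits = c × s(c):
  c=9: 9 × 0.430 = 3.870
  c=10: 10 × 0.390 = 3.900
  c=11: 11 × 0.350 = 3.850
  c=12: 12 × 0.310 = 3.720
  c=13: 13 × 0.270 = 3.510
  c=14: 14 × 0.230 = 3.220
  c=15: 15 × 0.190 = 2.850
  c=16: 16 × 0.150 = 2.400
Maximum at c = 10 (3.900 recruits).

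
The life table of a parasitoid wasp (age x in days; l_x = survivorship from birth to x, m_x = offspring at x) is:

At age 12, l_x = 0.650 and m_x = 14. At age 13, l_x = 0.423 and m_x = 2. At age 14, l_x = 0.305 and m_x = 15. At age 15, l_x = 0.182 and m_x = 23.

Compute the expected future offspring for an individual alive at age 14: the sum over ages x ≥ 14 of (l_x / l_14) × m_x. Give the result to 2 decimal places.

28.72

l_14 = 0.305. Conditional survival from age 14 to x is l_x / l_14.
  x=14: (0.305/0.305) × 15 = 15.0000
  x=15: (0.182/0.305) × 23 = 13.7246
Sum = 15.0000 + 13.7246 = 28.7246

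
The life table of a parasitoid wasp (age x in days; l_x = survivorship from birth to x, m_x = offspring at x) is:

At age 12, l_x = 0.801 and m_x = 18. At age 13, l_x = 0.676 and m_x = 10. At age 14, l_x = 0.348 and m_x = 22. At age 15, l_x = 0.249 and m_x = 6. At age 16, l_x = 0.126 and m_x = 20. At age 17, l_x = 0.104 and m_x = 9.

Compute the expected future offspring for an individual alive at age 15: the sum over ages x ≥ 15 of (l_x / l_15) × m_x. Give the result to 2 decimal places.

19.88

l_15 = 0.249. Conditional survival from age 15 to x is l_x / l_15.
  x=15: (0.249/0.249) × 6 = 6.0000
  x=16: (0.126/0.249) × 20 = 10.1205
  x=17: (0.104/0.249) × 9 = 3.7590
Sum = 6.0000 + 10.1205 + 3.7590 = 19.8795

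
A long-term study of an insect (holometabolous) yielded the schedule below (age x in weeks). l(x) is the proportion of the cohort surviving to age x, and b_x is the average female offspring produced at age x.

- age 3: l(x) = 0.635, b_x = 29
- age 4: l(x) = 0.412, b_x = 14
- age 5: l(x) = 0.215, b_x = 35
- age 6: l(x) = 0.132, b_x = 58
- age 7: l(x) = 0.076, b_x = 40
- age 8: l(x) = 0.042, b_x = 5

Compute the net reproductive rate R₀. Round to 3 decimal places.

R₀ = Σ l(x) b_x:
  age 3: 0.635 × 29 = 18.4150
  age 4: 0.412 × 14 = 5.7680
  age 5: 0.215 × 35 = 7.5250
  age 6: 0.132 × 58 = 7.6560
  age 7: 0.076 × 40 = 3.0400
  age 8: 0.042 × 5 = 0.2100
R₀ = 18.4150 + 5.7680 + 7.5250 + 7.6560 + 3.0400 + 0.2100 = 42.6140

42.614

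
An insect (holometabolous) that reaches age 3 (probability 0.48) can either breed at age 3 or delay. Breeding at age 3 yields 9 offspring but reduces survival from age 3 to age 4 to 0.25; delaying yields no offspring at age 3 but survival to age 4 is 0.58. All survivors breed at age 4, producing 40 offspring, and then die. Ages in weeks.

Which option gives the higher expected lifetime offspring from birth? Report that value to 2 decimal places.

11.14

breed at age 3: R₀ = 0.48 × (9 + 0.25 × 40) = 0.48 × 19.0000 = 9.1200
delay to age 4: R₀ = 0.48 × (0.58 × 40) = 0.48 × 23.2000 = 11.1360
Higher: delay to age 4 (11.1360).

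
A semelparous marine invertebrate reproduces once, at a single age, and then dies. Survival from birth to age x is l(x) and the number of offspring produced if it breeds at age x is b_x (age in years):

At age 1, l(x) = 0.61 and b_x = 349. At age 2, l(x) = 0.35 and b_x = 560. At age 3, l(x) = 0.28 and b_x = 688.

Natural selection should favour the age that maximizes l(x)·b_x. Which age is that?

1

Expected offspring if breeding at age x = l(x) × b_x:
  age 1: 0.61 × 349 = 212.890
  age 2: 0.35 × 560 = 196.000
  age 3: 0.28 × 688 = 192.640
Maximum at age 1 (212.890).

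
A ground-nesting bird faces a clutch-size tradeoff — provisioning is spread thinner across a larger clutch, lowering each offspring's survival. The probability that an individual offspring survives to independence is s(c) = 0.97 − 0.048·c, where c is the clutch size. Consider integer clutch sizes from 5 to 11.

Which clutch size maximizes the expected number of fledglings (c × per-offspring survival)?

Expected fledglings = c × s(c):
  c=5: 5 × 0.730 = 3.650
  c=6: 6 × 0.682 = 4.092
  c=7: 7 × 0.634 = 4.438
  c=8: 8 × 0.586 = 4.688
  c=9: 9 × 0.538 = 4.842
  c=10: 10 × 0.490 = 4.900
  c=11: 11 × 0.442 = 4.862
Maximum at c = 10 (4.900 fledglings).

10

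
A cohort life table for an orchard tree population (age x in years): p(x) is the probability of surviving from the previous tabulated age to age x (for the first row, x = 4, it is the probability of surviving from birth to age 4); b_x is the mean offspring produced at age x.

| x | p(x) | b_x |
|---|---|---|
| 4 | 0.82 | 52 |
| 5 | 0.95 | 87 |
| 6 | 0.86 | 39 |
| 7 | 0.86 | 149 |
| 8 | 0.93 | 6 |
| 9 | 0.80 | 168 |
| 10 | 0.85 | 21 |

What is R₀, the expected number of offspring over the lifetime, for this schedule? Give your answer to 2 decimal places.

Survivorship from birth: l_x = p_4·p_5·…·p_x.
  l_4 = 0.82000
  l_5 = 0.77900
  l_6 = 0.66994
  l_7 = 0.57615
  l_8 = 0.53582
  l_9 = 0.42865
  l_10 = 0.36436
R₀ = Σ l_x b_x:
  age 4: 0.82000 × 52 = 42.6400
  age 5: 0.77900 × 87 = 67.7730
  age 6: 0.66994 × 39 = 26.1277
  age 7: 0.57615 × 149 = 85.8464
  age 8: 0.53582 × 6 = 3.2149
  age 9: 0.42865 × 168 = 72.0132
  age 10: 0.36436 × 21 = 7.6516
R₀ = 42.6400 + 67.7730 + 26.1277 + 85.8464 + 3.2149 + 72.0132 + 7.6516 = 305.2667

305.27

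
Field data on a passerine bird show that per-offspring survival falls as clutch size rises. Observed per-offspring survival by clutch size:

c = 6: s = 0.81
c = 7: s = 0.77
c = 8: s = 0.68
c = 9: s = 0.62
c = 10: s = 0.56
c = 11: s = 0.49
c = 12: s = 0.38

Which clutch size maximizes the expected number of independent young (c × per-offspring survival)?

Expected independent young = c × s(c):
  c=6: 6 × 0.81 = 4.860
  c=7: 7 × 0.77 = 5.390
  c=8: 8 × 0.68 = 5.440
  c=9: 9 × 0.62 = 5.580
  c=10: 10 × 0.56 = 5.600
  c=11: 11 × 0.49 = 5.390
  c=12: 12 × 0.38 = 4.560
Maximum at c = 10 (5.600 independent young).

10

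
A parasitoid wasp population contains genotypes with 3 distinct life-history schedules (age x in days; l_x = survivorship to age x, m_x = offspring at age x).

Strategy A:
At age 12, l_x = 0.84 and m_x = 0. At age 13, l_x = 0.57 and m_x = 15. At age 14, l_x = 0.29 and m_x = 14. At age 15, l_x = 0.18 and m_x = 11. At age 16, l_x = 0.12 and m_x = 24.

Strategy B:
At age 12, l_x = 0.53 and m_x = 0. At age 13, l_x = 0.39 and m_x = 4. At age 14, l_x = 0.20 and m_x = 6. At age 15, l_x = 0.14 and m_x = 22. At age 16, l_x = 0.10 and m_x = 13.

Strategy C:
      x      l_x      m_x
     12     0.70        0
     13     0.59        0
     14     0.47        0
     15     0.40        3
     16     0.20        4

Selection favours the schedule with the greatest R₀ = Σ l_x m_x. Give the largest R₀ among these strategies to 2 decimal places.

17.47

Strategy A: R₀ = 0.84×0 + 0.57×15 + 0.29×14 + 0.18×11 + 0.12×24 = 17.4700
Strategy B: R₀ = 0.53×0 + 0.39×4 + 0.20×6 + 0.14×22 + 0.10×13 = 7.1400
Strategy C: R₀ = 0.70×0 + 0.59×0 + 0.47×0 + 0.40×3 + 0.20×4 = 2.0000
Highest R₀: strategy A with 17.4700.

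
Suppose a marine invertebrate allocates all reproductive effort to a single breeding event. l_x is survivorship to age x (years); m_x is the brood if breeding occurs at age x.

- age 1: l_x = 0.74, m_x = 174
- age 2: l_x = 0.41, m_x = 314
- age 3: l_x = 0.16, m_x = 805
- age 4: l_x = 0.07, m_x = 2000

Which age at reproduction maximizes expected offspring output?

Expected offspring if breeding at age x = l_x × m_x:
  age 1: 0.74 × 174 = 128.760
  age 2: 0.41 × 314 = 128.740
  age 3: 0.16 × 805 = 128.800
  age 4: 0.07 × 2000 = 140.000
Maximum at age 4 (140.000).

4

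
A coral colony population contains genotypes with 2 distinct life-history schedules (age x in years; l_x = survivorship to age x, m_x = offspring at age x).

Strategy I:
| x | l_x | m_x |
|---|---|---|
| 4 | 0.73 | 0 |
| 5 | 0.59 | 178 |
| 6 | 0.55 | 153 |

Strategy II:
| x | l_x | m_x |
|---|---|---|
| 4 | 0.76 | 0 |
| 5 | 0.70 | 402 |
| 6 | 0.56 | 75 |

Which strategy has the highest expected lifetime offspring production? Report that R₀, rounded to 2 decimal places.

Strategy I: R₀ = 0.73×0 + 0.59×178 + 0.55×153 = 189.1700
Strategy II: R₀ = 0.76×0 + 0.70×402 + 0.56×75 = 323.4000
Highest R₀: strategy II with 323.4000.

323.40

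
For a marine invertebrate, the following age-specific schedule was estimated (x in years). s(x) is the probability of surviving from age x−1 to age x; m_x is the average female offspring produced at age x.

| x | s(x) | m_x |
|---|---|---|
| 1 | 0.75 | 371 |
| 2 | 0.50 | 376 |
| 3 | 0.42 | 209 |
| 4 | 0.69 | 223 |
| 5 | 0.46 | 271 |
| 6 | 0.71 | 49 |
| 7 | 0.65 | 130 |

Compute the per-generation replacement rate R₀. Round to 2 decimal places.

494.69

Survivorship from birth: l_x = s_1·s_2·…·s_x.
  l_1 = 0.75000
  l_2 = 0.37500
  l_3 = 0.15750
  l_4 = 0.10867
  l_5 = 0.04999
  l_6 = 0.03549
  l_7 = 0.02307
R₀ = Σ l_x m_x:
  age 1: 0.75000 × 371 = 278.2500
  age 2: 0.37500 × 376 = 141.0000
  age 3: 0.15750 × 209 = 32.9175
  age 4: 0.10867 × 223 = 24.2334
  age 5: 0.04999 × 271 = 13.5473
  age 6: 0.03549 × 49 = 1.7390
  age 7: 0.02307 × 130 = 2.9991
R₀ = 278.2500 + 141.0000 + 32.9175 + 24.2334 + 13.5473 + 1.7390 + 2.9991 = 494.6863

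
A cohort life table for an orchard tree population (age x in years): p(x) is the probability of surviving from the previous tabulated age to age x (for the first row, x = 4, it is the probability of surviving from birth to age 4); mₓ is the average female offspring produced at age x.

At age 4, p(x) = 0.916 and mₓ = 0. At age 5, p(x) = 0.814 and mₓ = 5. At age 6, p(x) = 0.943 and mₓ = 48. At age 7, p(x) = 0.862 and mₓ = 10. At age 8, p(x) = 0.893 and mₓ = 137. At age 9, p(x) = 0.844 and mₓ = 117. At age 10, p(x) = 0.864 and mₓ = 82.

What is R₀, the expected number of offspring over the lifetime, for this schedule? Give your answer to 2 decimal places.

Survivorship from birth: l_x = p_4·p_5·…·p_x.
  l_4 = 0.91600
  l_5 = 0.74562
  l_6 = 0.70312
  l_7 = 0.60609
  l_8 = 0.54124
  l_9 = 0.45681
  l_10 = 0.39468
R₀ = Σ l_x mₓ:
  age 4: 0.91600 × 0 = 0.0000
  age 5: 0.74562 × 5 = 3.7281
  age 6: 0.70312 × 48 = 33.7498
  age 7: 0.60609 × 10 = 6.0609
  age 8: 0.54124 × 137 = 74.1499
  age 9: 0.45681 × 117 = 53.4468
  age 10: 0.39468 × 82 = 32.3638
R₀ = 0.0000 + 3.7281 + 33.7498 + 6.0609 + 74.1499 + 53.4468 + 32.3638 = 203.4992

203.50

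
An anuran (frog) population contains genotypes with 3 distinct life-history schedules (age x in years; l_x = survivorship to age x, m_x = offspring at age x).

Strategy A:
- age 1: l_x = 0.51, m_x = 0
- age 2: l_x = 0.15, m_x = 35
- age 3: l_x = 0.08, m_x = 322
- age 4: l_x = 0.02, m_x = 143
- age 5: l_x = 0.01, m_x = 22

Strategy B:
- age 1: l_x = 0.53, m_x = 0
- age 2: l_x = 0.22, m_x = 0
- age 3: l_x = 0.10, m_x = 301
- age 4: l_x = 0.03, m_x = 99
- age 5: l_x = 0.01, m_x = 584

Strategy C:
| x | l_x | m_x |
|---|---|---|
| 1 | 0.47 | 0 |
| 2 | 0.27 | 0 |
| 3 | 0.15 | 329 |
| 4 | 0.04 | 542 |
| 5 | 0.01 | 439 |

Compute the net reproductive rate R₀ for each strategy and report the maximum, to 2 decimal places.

75.42

Strategy A: R₀ = 0.51×0 + 0.15×35 + 0.08×322 + 0.02×143 + 0.01×22 = 34.0900
Strategy B: R₀ = 0.53×0 + 0.22×0 + 0.10×301 + 0.03×99 + 0.01×584 = 38.9100
Strategy C: R₀ = 0.47×0 + 0.27×0 + 0.15×329 + 0.04×542 + 0.01×439 = 75.4200
Highest R₀: strategy C with 75.4200.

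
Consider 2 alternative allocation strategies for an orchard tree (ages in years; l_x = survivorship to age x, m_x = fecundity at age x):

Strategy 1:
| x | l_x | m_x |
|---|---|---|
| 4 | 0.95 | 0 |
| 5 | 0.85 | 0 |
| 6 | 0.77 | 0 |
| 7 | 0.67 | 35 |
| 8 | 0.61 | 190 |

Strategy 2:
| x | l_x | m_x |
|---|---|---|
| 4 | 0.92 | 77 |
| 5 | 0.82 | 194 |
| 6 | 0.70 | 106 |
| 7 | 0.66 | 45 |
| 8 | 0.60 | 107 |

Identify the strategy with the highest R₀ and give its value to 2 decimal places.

398.02

Strategy 1: R₀ = 0.95×0 + 0.85×0 + 0.77×0 + 0.67×35 + 0.61×190 = 139.3500
Strategy 2: R₀ = 0.92×77 + 0.82×194 + 0.70×106 + 0.66×45 + 0.60×107 = 398.0200
Highest R₀: strategy 2 with 398.0200.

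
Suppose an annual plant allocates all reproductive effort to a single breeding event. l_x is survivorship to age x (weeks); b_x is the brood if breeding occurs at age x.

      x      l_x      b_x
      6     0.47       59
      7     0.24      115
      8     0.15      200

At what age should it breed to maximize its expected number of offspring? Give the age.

Expected offspring if breeding at age x = l_x × b_x:
  age 6: 0.47 × 59 = 27.730
  age 7: 0.24 × 115 = 27.600
  age 8: 0.15 × 200 = 30.000
Maximum at age 8 (30.000).

8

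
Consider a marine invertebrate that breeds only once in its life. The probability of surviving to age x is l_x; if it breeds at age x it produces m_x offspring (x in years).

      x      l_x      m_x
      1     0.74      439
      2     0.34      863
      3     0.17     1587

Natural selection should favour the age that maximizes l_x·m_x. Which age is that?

1

Expected offspring if breeding at age x = l_x × m_x:
  age 1: 0.74 × 439 = 324.860
  age 2: 0.34 × 863 = 293.420
  age 3: 0.17 × 1587 = 269.790
Maximum at age 1 (324.860).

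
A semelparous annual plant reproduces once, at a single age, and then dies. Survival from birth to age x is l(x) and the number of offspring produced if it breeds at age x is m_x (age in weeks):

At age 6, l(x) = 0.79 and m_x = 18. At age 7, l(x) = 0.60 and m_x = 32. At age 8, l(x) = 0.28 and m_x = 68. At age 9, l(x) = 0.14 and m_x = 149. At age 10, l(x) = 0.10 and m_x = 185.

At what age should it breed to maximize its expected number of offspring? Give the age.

Expected offspring if breeding at age x = l(x) × m_x:
  age 6: 0.79 × 18 = 14.220
  age 7: 0.60 × 32 = 19.200
  age 8: 0.28 × 68 = 19.040
  age 9: 0.14 × 149 = 20.860
  age 10: 0.10 × 185 = 18.500
Maximum at age 9 (20.860).

9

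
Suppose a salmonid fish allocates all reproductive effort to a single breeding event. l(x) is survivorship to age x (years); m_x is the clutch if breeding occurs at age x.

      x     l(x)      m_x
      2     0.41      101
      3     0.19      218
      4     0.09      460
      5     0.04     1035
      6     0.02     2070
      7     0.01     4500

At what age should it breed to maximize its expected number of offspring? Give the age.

7

Expected offspring if breeding at age x = l(x) × m_x:
  age 2: 0.41 × 101 = 41.410
  age 3: 0.19 × 218 = 41.420
  age 4: 0.09 × 460 = 41.400
  age 5: 0.04 × 1035 = 41.400
  age 6: 0.02 × 2070 = 41.400
  age 7: 0.01 × 4500 = 45.000
Maximum at age 7 (45.000).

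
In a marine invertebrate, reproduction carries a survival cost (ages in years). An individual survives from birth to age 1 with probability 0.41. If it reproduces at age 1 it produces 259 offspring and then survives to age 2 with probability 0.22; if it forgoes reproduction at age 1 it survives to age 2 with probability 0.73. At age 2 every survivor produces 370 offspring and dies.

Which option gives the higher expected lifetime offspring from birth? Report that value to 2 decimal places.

breed at age 1: R₀ = 0.41 × (259 + 0.22 × 370) = 0.41 × 340.4000 = 139.5640
delay to age 2: R₀ = 0.41 × (0.73 × 370) = 0.41 × 270.1000 = 110.7410
Higher: breed at age 1 (139.5640).

139.56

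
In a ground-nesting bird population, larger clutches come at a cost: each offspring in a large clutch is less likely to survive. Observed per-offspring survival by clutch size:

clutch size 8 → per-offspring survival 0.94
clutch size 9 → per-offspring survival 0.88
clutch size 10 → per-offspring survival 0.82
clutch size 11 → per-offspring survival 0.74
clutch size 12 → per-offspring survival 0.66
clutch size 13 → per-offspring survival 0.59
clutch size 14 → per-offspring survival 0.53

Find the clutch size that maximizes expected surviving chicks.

10

Expected surviving chicks = c × s(c):
  c=8: 8 × 0.94 = 7.520
  c=9: 9 × 0.88 = 7.920
  c=10: 10 × 0.82 = 8.200
  c=11: 11 × 0.74 = 8.140
  c=12: 12 × 0.66 = 7.920
  c=13: 13 × 0.59 = 7.670
  c=14: 14 × 0.53 = 7.420
Maximum at c = 10 (8.200 surviving chicks).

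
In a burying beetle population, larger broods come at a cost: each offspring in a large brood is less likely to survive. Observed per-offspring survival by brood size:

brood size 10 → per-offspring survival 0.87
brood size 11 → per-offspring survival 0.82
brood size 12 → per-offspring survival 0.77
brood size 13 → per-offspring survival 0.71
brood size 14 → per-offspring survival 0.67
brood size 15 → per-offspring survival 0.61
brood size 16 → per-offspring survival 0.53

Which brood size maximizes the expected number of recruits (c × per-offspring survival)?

14

Expected recruits = c × s(c):
  c=10: 10 × 0.87 = 8.700
  c=11: 11 × 0.82 = 9.020
  c=12: 12 × 0.77 = 9.240
  c=13: 13 × 0.71 = 9.230
  c=14: 14 × 0.67 = 9.380
  c=15: 15 × 0.61 = 9.150
  c=16: 16 × 0.53 = 8.480
Maximum at c = 14 (9.380 recruits).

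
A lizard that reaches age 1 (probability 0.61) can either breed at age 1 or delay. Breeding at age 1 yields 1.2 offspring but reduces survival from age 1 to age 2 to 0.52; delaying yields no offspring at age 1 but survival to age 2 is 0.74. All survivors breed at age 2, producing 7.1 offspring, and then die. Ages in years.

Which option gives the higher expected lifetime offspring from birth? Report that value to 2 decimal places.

3.20

breed at age 1: R₀ = 0.61 × (1.2 + 0.52 × 7.1) = 0.61 × 4.8920 = 2.9841
delay to age 2: R₀ = 0.61 × (0.74 × 7.1) = 0.61 × 5.2540 = 3.2049
Higher: delay to age 2 (3.2049).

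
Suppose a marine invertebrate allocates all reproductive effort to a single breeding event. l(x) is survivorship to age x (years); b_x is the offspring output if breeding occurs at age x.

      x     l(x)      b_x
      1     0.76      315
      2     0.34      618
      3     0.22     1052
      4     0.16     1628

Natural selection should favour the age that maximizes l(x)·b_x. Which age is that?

Expected offspring if breeding at age x = l(x) × b_x:
  age 1: 0.76 × 315 = 239.400
  age 2: 0.34 × 618 = 210.120
  age 3: 0.22 × 1052 = 231.440
  age 4: 0.16 × 1628 = 260.480
Maximum at age 4 (260.480).

4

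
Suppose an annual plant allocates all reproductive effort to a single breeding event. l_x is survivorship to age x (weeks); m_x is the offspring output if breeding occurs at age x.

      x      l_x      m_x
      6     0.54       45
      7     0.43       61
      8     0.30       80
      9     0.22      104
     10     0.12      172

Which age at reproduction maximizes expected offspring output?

Expected offspring if breeding at age x = l_x × m_x:
  age 6: 0.54 × 45 = 24.300
  age 7: 0.43 × 61 = 26.230
  age 8: 0.30 × 80 = 24.000
  age 9: 0.22 × 104 = 22.880
  age 10: 0.12 × 172 = 20.640
Maximum at age 7 (26.230).

7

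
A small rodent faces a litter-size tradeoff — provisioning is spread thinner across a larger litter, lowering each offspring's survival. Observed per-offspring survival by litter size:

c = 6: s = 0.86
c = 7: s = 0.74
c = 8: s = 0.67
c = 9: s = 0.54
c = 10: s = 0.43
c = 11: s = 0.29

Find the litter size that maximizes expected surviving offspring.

Expected surviving offspring = c × s(c):
  c=6: 6 × 0.86 = 5.160
  c=7: 7 × 0.74 = 5.180
  c=8: 8 × 0.67 = 5.360
  c=9: 9 × 0.54 = 4.860
  c=10: 10 × 0.43 = 4.300
  c=11: 11 × 0.29 = 3.190
Maximum at c = 8 (5.360 surviving offspring).

8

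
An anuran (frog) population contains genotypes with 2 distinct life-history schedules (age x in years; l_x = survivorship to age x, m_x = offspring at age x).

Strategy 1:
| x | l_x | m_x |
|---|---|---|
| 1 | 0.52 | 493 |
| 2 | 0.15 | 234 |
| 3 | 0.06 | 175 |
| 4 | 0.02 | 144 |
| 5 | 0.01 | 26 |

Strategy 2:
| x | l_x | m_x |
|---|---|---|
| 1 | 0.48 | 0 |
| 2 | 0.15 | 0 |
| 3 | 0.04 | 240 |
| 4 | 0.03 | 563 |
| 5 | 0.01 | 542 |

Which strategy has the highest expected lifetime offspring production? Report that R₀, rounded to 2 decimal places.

Strategy 1: R₀ = 0.52×493 + 0.15×234 + 0.06×175 + 0.02×144 + 0.01×26 = 305.1000
Strategy 2: R₀ = 0.48×0 + 0.15×0 + 0.04×240 + 0.03×563 + 0.01×542 = 31.9100
Highest R₀: strategy 1 with 305.1000.

305.10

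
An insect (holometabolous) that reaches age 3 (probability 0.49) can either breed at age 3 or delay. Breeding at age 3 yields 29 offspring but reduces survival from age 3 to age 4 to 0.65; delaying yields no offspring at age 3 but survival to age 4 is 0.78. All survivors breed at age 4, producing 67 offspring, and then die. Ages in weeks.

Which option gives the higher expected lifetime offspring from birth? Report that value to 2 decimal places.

35.55

breed at age 3: R₀ = 0.49 × (29 + 0.65 × 67) = 0.49 × 72.5500 = 35.5495
delay to age 4: R₀ = 0.49 × (0.78 × 67) = 0.49 × 52.2600 = 25.6074
Higher: breed at age 3 (35.5495).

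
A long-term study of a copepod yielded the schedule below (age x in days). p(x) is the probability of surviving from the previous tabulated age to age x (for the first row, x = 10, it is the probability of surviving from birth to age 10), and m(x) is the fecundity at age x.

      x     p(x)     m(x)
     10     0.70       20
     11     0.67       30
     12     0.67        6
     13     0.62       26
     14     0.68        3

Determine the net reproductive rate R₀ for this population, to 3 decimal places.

35.418

Survivorship from birth: l_x = p_10·p_11·…·p_x.
  l_10 = 0.70000
  l_11 = 0.46900
  l_12 = 0.31423
  l_13 = 0.19482
  l_14 = 0.13248
R₀ = Σ l_x m(x):
  age 10: 0.70000 × 20 = 14.0000
  age 11: 0.46900 × 30 = 14.0700
  age 12: 0.31423 × 6 = 1.8854
  age 13: 0.19482 × 26 = 5.0653
  age 14: 0.13248 × 3 = 0.3974
R₀ = 14.0000 + 14.0700 + 1.8854 + 5.0653 + 0.3974 = 35.4181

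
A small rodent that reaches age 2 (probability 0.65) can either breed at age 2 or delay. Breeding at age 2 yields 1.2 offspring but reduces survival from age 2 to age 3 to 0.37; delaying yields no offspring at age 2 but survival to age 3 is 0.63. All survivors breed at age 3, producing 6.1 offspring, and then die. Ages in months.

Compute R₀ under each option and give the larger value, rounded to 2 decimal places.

2.50

breed at age 2: R₀ = 0.65 × (1.2 + 0.37 × 6.1) = 0.65 × 3.4570 = 2.2470
delay to age 3: R₀ = 0.65 × (0.63 × 6.1) = 0.65 × 3.8430 = 2.4979
Higher: delay to age 3 (2.4979).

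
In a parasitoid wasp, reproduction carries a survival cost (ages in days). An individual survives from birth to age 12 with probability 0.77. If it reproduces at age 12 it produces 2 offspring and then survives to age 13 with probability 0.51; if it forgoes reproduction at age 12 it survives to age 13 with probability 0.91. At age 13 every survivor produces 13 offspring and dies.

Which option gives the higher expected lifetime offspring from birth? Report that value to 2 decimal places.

9.11

breed at age 12: R₀ = 0.77 × (2 + 0.51 × 13) = 0.77 × 8.6300 = 6.6451
delay to age 13: R₀ = 0.77 × (0.91 × 13) = 0.77 × 11.8300 = 9.1091
Higher: delay to age 13 (9.1091).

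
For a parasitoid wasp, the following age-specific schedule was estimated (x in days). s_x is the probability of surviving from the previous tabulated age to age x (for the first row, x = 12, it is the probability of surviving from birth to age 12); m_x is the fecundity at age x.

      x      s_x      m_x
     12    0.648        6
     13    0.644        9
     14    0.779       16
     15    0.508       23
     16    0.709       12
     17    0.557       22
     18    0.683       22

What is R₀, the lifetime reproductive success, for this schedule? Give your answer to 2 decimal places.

20.46

Survivorship from birth: l_x = s_12·s_13·…·s_x.
  l_12 = 0.64800
  l_13 = 0.41731
  l_14 = 0.32509
  l_15 = 0.16514
  l_16 = 0.11709
  l_17 = 0.06522
  l_18 = 0.04454
R₀ = Σ l_x m_x:
  age 12: 0.64800 × 6 = 3.8880
  age 13: 0.41731 × 9 = 3.7558
  age 14: 0.32509 × 16 = 5.2014
  age 15: 0.16514 × 23 = 3.7982
  age 16: 0.11709 × 12 = 1.4051
  age 17: 0.06522 × 22 = 1.4348
  age 18: 0.04454 × 22 = 0.9799
R₀ = 3.8880 + 3.7558 + 5.2014 + 3.7982 + 1.4051 + 1.4348 + 0.9799 = 20.4632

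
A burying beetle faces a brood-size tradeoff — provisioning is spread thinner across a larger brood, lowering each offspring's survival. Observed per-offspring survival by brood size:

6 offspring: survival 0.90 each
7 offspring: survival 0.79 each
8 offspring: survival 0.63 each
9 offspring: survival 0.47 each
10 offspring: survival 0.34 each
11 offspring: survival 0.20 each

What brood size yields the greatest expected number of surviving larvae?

Expected surviving larvae = c × s(c):
  c=6: 6 × 0.90 = 5.400
  c=7: 7 × 0.79 = 5.530
  c=8: 8 × 0.63 = 5.040
  c=9: 9 × 0.47 = 4.230
  c=10: 10 × 0.34 = 3.400
  c=11: 11 × 0.20 = 2.200
Maximum at c = 7 (5.530 surviving larvae).

7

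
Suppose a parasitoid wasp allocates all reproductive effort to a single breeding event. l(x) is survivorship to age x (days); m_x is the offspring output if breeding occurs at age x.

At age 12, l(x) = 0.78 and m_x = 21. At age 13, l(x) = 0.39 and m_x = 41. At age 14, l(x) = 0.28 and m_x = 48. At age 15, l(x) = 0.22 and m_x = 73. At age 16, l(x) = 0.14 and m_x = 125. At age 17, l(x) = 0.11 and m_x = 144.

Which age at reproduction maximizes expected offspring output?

Expected offspring if breeding at age x = l(x) × m_x:
  age 12: 0.78 × 21 = 16.380
  age 13: 0.39 × 41 = 15.990
  age 14: 0.28 × 48 = 13.440
  age 15: 0.22 × 73 = 16.060
  age 16: 0.14 × 125 = 17.500
  age 17: 0.11 × 144 = 15.840
Maximum at age 16 (17.500).

16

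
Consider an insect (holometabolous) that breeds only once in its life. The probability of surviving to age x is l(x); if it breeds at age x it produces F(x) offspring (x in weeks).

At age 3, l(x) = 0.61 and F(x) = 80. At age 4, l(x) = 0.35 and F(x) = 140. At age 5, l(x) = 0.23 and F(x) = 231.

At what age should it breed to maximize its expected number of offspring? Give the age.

5

Expected offspring if breeding at age x = l(x) × F(x):
  age 3: 0.61 × 80 = 48.800
  age 4: 0.35 × 140 = 49.000
  age 5: 0.23 × 231 = 53.130
Maximum at age 5 (53.130).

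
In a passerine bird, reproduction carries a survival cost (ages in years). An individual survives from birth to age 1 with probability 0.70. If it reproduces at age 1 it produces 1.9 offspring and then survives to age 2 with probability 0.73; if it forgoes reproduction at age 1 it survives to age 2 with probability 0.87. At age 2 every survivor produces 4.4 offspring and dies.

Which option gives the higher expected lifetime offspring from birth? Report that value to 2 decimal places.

3.58

breed at age 1: R₀ = 0.70 × (1.9 + 0.73 × 4.4) = 0.70 × 5.1120 = 3.5784
delay to age 2: R₀ = 0.70 × (0.87 × 4.4) = 0.70 × 3.8280 = 2.6796
Higher: breed at age 1 (3.5784).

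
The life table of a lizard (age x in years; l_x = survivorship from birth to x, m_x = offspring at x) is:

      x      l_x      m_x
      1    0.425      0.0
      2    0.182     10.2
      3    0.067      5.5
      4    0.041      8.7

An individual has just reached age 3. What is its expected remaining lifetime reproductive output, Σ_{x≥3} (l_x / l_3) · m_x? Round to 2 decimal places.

10.82

l_3 = 0.067. Conditional survival from age 3 to x is l_x / l_3.
  x=3: (0.067/0.067) × 5.5 = 5.5000
  x=4: (0.041/0.067) × 8.7 = 5.3239
Sum = 5.5000 + 5.3239 = 10.8239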